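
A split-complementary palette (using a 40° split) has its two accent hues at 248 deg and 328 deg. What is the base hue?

The accents sit 40° either side of the complement, so the complement is their short-arc midpoint on the wheel.
Short-arc midpoint of 248° and 328°: 288°.
Base is 180° from the complement: 288 − 180 = 108°

108°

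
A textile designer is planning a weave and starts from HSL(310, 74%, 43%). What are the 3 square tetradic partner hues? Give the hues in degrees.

A square tetradic scheme places four hues every 90°.
310 + 90 = 400 → 400 − 360 = 40°
310 + 180 = 490 → 490 − 360 = 130°
310 + 270 = 580 → 580 − 360 = 220°

40°, 130° and 220°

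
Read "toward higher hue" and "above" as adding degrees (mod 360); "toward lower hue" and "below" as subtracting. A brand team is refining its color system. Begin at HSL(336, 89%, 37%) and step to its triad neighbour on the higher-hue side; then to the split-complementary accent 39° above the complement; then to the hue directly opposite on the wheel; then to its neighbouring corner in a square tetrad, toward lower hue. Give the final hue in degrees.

45°

+120° (triadic ↑): 336 + 120 = 456 → 456 − 360 = 96°
+219° (split-comp 39° ↑): 96 + 219 = 315°
+180° (complement): 315 + 180 = 495 → 495 − 360 = 135°
−90° (square ↓): 135 − 90 = 45°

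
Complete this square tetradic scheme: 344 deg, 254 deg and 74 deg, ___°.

A square tetradic scheme places four hues every 90°.
The full set through 74° is {74°, 164°, 254°, 344°}.
Given {74°, 254°, 344°}, the missing hue is 164°.

164°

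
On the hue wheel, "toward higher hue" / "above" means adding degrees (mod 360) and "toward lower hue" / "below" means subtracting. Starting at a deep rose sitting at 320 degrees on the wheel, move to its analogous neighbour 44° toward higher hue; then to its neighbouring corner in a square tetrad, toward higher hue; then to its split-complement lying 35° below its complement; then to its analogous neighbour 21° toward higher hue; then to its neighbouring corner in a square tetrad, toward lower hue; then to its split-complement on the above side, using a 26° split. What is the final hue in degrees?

320 + 44 = 364 → 364 − 360 = 4°   (analog 44° ↑)
4 + 90 = 94°   (square ↑)
94 + 145 = 239°   (split-comp 35° ↓)
239 + 21 = 260°   (analog 21° ↑)
260 − 90 = 170°   (square ↓)
170 + 206 = 376 → 376 − 360 = 16°   (split-comp 26° ↑)

16°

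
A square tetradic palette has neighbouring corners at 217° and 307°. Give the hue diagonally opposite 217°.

A square tetradic scheme places four hues 90° apart; opposite corners are 180° apart.
217 + 180 = 397 → 397 − 360 = 37°

37°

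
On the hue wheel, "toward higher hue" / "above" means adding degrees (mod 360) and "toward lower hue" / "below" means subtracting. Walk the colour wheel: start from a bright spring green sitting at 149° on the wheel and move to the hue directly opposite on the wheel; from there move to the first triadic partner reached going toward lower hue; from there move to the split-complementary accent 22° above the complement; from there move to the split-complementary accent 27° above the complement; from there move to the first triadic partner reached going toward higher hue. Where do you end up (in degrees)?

149 + 180 = 329°   (complement)
329 − 120 = 209°   (triadic ↓)
209 + 202 = 411 → 411 − 360 = 51°   (split-comp 22° ↑)
51 + 207 = 258°   (split-comp 27° ↑)
258 + 120 = 378 → 378 − 360 = 18°   (triadic ↑)

18°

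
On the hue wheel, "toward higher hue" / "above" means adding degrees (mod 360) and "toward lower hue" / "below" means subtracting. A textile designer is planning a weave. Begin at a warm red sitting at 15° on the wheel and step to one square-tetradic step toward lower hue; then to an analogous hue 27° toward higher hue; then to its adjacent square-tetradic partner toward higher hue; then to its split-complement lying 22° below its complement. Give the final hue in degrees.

−90° (square ↓): 15 − 90 = -75 → -75 + 360 = 285°
+27° (analog 27° ↑): 285 + 27 = 312°
+90° (square ↑): 312 + 90 = 402 → 402 − 360 = 42°
+158° (split-comp 22° ↓): 42 + 158 = 200°

200°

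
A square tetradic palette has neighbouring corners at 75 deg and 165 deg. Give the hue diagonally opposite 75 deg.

255°

A square tetradic scheme places four hues 90° apart; opposite corners are 180° apart.
75 + 180 = 255°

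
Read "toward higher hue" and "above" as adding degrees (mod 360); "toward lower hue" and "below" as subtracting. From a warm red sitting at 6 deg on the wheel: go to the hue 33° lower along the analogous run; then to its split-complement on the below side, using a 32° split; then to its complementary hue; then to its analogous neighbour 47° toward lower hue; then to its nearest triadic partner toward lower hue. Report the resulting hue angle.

134°

analog 33° ↓ −33°: 6 − 33 = -27 → -27 + 360 = 333°
split-comp 32° ↓ +148°: 333 + 148 = 481 → 481 − 360 = 121°
complement +180°: 121 + 180 = 301°
analog 47° ↓ −47°: 301 − 47 = 254°
triadic ↓ −120°: 254 − 120 = 134°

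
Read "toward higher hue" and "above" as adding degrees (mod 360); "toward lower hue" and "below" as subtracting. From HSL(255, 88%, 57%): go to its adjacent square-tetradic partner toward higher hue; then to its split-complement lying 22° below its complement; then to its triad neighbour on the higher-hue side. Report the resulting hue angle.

263°

square ↑ +90°: 255 + 90 = 345°
split-comp 22° ↓ +158°: 345 + 158 = 503 → 503 − 360 = 143°
triadic ↑ +120°: 143 + 120 = 263°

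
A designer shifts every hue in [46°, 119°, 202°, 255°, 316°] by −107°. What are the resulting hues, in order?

299°, 12°, 95°, 148°, 209°

46 − 107 = -61 → -61 + 360 = 299°
119 − 107 = 12°
202 − 107 = 95°
255 − 107 = 148°
316 − 107 = 209°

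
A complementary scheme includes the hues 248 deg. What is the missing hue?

68°

The complement sits 180° across the wheel.
The full set through 248° is {68°, 248°}.
Given {248°}, the missing hue is 68°.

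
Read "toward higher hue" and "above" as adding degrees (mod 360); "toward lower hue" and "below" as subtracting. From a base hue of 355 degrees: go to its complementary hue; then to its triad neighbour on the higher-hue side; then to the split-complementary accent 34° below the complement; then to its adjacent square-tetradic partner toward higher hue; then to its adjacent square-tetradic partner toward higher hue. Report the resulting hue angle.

261°

+180° (complement): 355 + 180 = 535 → 535 − 360 = 175°
+120° (triadic ↑): 175 + 120 = 295°
+146° (split-comp 34° ↓): 295 + 146 = 441 → 441 − 360 = 81°
+90° (square ↑): 81 + 90 = 171°
+90° (square ↑): 171 + 90 = 261°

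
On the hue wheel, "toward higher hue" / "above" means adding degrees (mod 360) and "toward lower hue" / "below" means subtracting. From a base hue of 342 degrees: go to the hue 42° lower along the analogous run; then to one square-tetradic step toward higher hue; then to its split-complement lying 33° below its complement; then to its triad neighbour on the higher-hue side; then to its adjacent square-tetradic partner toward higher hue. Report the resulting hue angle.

−42° (analog 42° ↓): 342 − 42 = 300°
+90° (square ↑): 300 + 90 = 390 → 390 − 360 = 30°
+147° (split-comp 33° ↓): 30 + 147 = 177°
+120° (triadic ↑): 177 + 120 = 297°
+90° (square ↑): 297 + 90 = 387 → 387 − 360 = 27°

27°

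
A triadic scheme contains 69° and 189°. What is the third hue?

A triad spaces three hues 120° apart.
The full set is {69°, 189°, 309°}.

309°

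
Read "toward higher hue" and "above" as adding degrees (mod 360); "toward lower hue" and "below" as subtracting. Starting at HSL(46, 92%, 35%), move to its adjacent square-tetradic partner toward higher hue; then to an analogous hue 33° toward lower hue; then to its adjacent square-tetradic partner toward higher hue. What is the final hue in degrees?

193°

46 + 90 = 136°   (square ↑)
136 − 33 = 103°   (analog 33° ↓)
103 + 90 = 193°   (square ↑)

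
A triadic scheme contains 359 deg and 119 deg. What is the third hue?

239°

A triad spaces three hues 120° apart.
The full set is {119°, 239°, 359°}.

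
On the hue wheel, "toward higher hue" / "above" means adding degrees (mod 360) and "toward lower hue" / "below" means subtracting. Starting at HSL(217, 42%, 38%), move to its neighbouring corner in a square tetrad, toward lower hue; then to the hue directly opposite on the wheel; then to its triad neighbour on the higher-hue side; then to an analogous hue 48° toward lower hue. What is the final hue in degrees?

19°

square ↓ −90°: 217 − 90 = 127°
complement +180°: 127 + 180 = 307°
triadic ↑ +120°: 307 + 120 = 427 → 427 − 360 = 67°
analog 48° ↓ −48°: 67 − 48 = 19°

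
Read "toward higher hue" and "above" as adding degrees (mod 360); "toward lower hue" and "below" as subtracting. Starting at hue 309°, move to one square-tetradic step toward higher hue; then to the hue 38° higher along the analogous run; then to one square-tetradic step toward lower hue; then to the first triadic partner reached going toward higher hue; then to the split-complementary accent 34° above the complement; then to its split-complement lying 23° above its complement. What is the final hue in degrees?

164°

square ↑ +90°: 309 + 90 = 399 → 399 − 360 = 39°
analog 38° ↑ +38°: 39 + 38 = 77°
square ↓ −90°: 77 − 90 = -13 → -13 + 360 = 347°
triadic ↑ +120°: 347 + 120 = 467 → 467 − 360 = 107°
split-comp 34° ↑ +214°: 107 + 214 = 321°
split-comp 23° ↑ +203°: 321 + 203 = 524 → 524 − 360 = 164°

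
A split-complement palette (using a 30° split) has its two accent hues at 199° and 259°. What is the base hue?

The accents sit 30° either side of the complement, so the complement is their short-arc midpoint on the wheel.
Short-arc midpoint of 199° and 259°: 229°.
Base is 180° from the complement: 229 − 180 = 49°

49°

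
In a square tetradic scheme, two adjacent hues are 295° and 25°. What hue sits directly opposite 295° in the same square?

A square tetradic scheme places four hues 90° apart; opposite corners are 180° apart.
295 + 180 = 475 → 475 − 360 = 115°

115°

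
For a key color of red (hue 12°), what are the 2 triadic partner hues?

12 + 120 = 132°
12 + 240 = 252°

132° and 252°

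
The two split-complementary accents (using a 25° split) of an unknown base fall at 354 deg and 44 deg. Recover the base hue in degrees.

199°

The accents sit 25° either side of the complement, so the complement is their short-arc midpoint on the wheel.
Short-arc midpoint of 354° and 44°: 19°.
Base is 180° from the complement: 19 − 180 = -161 → -161 + 360 = 199°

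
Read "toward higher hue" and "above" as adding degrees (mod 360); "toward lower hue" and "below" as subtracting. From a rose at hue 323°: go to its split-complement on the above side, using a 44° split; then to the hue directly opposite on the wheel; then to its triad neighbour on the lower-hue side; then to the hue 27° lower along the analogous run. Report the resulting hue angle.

+224° (split-comp 44° ↑): 323 + 224 = 547 → 547 − 360 = 187°
+180° (complement): 187 + 180 = 367 → 367 − 360 = 7°
−120° (triadic ↓): 7 − 120 = -113 → -113 + 360 = 247°
−27° (analog 27° ↓): 247 − 27 = 220°

220°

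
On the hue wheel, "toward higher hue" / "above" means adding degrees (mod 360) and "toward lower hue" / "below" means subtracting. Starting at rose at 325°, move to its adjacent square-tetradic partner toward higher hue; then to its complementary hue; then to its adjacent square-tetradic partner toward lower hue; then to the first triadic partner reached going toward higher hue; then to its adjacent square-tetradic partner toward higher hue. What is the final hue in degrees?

+90° (square ↑): 325 + 90 = 415 → 415 − 360 = 55°
+180° (complement): 55 + 180 = 235°
−90° (square ↓): 235 − 90 = 145°
+120° (triadic ↑): 145 + 120 = 265°
+90° (square ↑): 265 + 90 = 355°

355°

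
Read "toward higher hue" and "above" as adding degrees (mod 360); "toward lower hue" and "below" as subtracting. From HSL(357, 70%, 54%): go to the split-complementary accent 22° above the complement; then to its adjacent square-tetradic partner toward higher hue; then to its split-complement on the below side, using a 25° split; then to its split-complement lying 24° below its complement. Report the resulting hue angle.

+202° (split-comp 22° ↑): 357 + 202 = 559 → 559 − 360 = 199°
+90° (square ↑): 199 + 90 = 289°
+155° (split-comp 25° ↓): 289 + 155 = 444 → 444 − 360 = 84°
+156° (split-comp 24° ↓): 84 + 156 = 240°

240°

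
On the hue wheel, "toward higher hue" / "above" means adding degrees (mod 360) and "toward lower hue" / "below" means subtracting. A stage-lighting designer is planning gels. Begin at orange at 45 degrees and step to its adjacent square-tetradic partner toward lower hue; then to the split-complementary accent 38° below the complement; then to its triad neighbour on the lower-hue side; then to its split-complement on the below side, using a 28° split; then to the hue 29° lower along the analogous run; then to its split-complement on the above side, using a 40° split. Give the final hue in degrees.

45 − 90 = -45 → -45 + 360 = 315°   (square ↓)
315 + 142 = 457 → 457 − 360 = 97°   (split-comp 38° ↓)
97 − 120 = -23 → -23 + 360 = 337°   (triadic ↓)
337 + 152 = 489 → 489 − 360 = 129°   (split-comp 28° ↓)
129 − 29 = 100°   (analog 29° ↓)
100 + 220 = 320°   (split-comp 40° ↑)

320°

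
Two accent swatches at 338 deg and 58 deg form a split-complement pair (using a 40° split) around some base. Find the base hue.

198°

The accents sit 40° either side of the complement, so the complement is their short-arc midpoint on the wheel.
Short-arc midpoint of 338° and 58°: 18°.
Base is 180° from the complement: 18 − 180 = -162 → -162 + 360 = 198°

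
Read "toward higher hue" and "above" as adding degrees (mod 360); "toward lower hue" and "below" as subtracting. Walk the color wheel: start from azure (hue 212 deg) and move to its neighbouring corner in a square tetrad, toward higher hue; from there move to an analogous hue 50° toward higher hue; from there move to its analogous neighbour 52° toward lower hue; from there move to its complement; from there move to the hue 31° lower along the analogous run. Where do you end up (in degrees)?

+90° (square ↑): 212 + 90 = 302°
+50° (analog 50° ↑): 302 + 50 = 352°
−52° (analog 52° ↓): 352 − 52 = 300°
+180° (complement): 300 + 180 = 480 → 480 − 360 = 120°
−31° (analog 31° ↓): 120 − 31 = 89°

89°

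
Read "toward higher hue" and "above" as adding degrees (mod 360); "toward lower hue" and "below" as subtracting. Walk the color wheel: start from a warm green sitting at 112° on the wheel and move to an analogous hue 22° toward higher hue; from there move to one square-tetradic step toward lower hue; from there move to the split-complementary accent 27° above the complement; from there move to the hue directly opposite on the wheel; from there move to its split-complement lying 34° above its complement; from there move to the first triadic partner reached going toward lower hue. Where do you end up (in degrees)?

112 + 22 = 134°   (analog 22° ↑)
134 − 90 = 44°   (square ↓)
44 + 207 = 251°   (split-comp 27° ↑)
251 + 180 = 431 → 431 − 360 = 71°   (complement)
71 + 214 = 285°   (split-comp 34° ↑)
285 − 120 = 165°   (triadic ↓)

165°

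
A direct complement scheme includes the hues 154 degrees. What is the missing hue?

The complement sits 180° across the wheel.
The full set through 154° is {154°, 334°}.
Given {154°}, the missing hue is 334°.

334°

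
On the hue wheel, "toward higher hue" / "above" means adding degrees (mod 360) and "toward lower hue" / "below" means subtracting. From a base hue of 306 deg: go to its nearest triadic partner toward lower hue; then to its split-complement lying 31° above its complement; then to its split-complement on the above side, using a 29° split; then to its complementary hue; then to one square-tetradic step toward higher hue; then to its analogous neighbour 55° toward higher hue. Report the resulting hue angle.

211°

triadic ↓ −120°: 306 − 120 = 186°
split-comp 31° ↑ +211°: 186 + 211 = 397 → 397 − 360 = 37°
split-comp 29° ↑ +209°: 37 + 209 = 246°
complement +180°: 246 + 180 = 426 → 426 − 360 = 66°
square ↑ +90°: 66 + 90 = 156°
analog 55° ↑ +55°: 156 + 55 = 211°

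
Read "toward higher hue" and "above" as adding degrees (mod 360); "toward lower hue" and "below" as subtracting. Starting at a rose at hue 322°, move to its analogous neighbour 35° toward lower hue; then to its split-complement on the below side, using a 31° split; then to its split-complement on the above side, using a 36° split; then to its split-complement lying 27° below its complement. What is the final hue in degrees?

85°

−35° (analog 35° ↓): 322 − 35 = 287°
+149° (split-comp 31° ↓): 287 + 149 = 436 → 436 − 360 = 76°
+216° (split-comp 36° ↑): 76 + 216 = 292°
+153° (split-comp 27° ↓): 292 + 153 = 445 → 445 − 360 = 85°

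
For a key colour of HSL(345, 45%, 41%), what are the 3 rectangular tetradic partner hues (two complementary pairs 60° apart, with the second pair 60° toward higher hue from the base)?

45°, 165°, 225°

A rectangular tetradic uses two complementary pairs 60° apart: offsets 0°, 60°, 180°, 240°.
345 + 60 = 405 → 405 − 360 = 45°
345 + 180 = 525 → 525 − 360 = 165°
345 + 240 = 585 → 585 − 360 = 225°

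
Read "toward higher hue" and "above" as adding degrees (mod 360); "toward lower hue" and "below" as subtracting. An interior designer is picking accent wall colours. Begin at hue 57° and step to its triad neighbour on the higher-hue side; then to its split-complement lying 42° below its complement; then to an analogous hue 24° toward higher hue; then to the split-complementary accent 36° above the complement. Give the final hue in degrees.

57 + 120 = 177°   (triadic ↑)
177 + 138 = 315°   (split-comp 42° ↓)
315 + 24 = 339°   (analog 24° ↑)
339 + 216 = 555 → 555 − 360 = 195°   (split-comp 36° ↑)

195°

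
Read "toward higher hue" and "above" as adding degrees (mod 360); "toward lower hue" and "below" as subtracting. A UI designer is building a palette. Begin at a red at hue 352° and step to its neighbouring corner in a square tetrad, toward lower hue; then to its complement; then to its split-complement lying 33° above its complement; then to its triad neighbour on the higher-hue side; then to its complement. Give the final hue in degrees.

352 − 90 = 262°   (square ↓)
262 + 180 = 442 → 442 − 360 = 82°   (complement)
82 + 213 = 295°   (split-comp 33° ↑)
295 + 120 = 415 → 415 − 360 = 55°   (triadic ↑)
55 + 180 = 235°   (complement)

235°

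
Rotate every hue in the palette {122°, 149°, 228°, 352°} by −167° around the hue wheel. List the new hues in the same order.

315°, 342°, 61°, 185°

122 − 167 = -45 → -45 + 360 = 315°
149 − 167 = -18 → -18 + 360 = 342°
228 − 167 = 61°
352 − 167 = 185°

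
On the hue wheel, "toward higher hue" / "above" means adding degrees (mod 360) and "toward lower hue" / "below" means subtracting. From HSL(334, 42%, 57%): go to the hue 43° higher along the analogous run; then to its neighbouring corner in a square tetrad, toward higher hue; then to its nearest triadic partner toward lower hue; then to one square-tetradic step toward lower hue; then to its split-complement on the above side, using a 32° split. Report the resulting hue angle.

109°

+43° (analog 43° ↑): 334 + 43 = 377 → 377 − 360 = 17°
+90° (square ↑): 17 + 90 = 107°
−120° (triadic ↓): 107 − 120 = -13 → -13 + 360 = 347°
−90° (square ↓): 347 − 90 = 257°
+212° (split-comp 32° ↑): 257 + 212 = 469 → 469 − 360 = 109°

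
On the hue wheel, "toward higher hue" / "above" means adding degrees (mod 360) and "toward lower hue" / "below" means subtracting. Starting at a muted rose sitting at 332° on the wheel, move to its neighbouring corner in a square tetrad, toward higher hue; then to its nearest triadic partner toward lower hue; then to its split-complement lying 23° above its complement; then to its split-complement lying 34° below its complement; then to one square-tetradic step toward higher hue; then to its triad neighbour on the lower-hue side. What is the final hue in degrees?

+90° (square ↑): 332 + 90 = 422 → 422 − 360 = 62°
−120° (triadic ↓): 62 − 120 = -58 → -58 + 360 = 302°
+203° (split-comp 23° ↑): 302 + 203 = 505 → 505 − 360 = 145°
+146° (split-comp 34° ↓): 145 + 146 = 291°
+90° (square ↑): 291 + 90 = 381 → 381 − 360 = 21°
−120° (triadic ↓): 21 − 120 = -99 → -99 + 360 = 261°

261°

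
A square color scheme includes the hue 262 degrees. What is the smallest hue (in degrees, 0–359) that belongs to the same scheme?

A square tetradic scheme places four hues every 90°.
The full set through 262° is {82°, 172°, 262°, 352°}.

82°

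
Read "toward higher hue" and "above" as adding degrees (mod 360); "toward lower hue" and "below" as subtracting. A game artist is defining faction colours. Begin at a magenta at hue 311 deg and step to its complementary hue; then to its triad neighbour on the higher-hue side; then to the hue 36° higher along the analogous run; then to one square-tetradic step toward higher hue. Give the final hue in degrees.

311 + 180 = 491 → 491 − 360 = 131°   (complement)
131 + 120 = 251°   (triadic ↑)
251 + 36 = 287°   (analog 36° ↑)
287 + 90 = 377 → 377 − 360 = 17°   (square ↑)

17°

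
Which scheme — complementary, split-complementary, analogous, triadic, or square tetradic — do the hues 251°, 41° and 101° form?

Sort the hues: 41°, 101°, 251°.
Successive gaps around the wheel: 60°, 150°, 150°.
Two 150° gaps and one 60° gap — a base hue opposite a pair of accents 30° either side of its complement — is the split-complementary pattern.

split-complementary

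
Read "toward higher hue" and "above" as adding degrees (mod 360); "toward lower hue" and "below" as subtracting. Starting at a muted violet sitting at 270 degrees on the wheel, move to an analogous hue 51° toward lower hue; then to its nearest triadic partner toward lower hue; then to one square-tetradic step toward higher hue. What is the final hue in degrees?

189°

−51° (analog 51° ↓): 270 − 51 = 219°
−120° (triadic ↓): 219 − 120 = 99°
+90° (square ↑): 99 + 90 = 189°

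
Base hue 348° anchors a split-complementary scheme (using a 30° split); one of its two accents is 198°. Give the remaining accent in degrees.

Split-complementary hues sit 30° either side of the complement.
Complement of the base 348°: 348 + 180 = 528 → 528 − 360 = 168°
The given accent 198° is 30° one side of 168°; the other accent sits 30° the other side: 168 − 30 = 138°

138°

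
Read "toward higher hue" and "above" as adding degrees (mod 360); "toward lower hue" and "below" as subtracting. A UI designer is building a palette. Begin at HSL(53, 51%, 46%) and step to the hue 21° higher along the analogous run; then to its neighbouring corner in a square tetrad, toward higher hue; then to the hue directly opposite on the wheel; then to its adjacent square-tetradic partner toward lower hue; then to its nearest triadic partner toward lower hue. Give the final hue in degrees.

53 + 21 = 74°   (analog 21° ↑)
74 + 90 = 164°   (square ↑)
164 + 180 = 344°   (complement)
344 − 90 = 254°   (square ↓)
254 − 120 = 134°   (triadic ↓)

134°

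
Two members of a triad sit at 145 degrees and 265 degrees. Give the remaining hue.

A triad spaces three hues 120° apart.
The full set is {25°, 145°, 265°}.

25°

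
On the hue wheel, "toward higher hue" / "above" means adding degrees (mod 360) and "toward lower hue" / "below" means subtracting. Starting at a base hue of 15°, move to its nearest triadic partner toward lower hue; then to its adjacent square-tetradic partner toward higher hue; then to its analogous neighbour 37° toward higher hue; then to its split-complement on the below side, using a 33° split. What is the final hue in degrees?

169°

15 − 120 = -105 → -105 + 360 = 255°   (triadic ↓)
255 + 90 = 345°   (square ↑)
345 + 37 = 382 → 382 − 360 = 22°   (analog 37° ↑)
22 + 147 = 169°   (split-comp 33° ↓)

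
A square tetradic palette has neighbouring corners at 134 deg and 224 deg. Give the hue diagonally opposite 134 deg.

314°

A square tetradic scheme places four hues 90° apart; opposite corners are 180° apart.
134 + 180 = 314°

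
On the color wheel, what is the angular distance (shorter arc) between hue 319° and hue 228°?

91°

|319 − 228| = 91.
91 ≤ 180, so the shorter arc is 91°.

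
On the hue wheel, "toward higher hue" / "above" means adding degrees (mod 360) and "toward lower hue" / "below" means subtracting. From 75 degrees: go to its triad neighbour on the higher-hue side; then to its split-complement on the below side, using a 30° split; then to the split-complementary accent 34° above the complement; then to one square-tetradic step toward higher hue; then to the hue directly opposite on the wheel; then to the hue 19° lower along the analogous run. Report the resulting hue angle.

90°

triadic ↑ +120°: 75 + 120 = 195°
split-comp 30° ↓ +150°: 195 + 150 = 345°
split-comp 34° ↑ +214°: 345 + 214 = 559 → 559 − 360 = 199°
square ↑ +90°: 199 + 90 = 289°
complement +180°: 289 + 180 = 469 → 469 − 360 = 109°
analog 19° ↓ −19°: 109 − 19 = 90°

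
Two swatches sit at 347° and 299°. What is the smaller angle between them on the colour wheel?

48°

|347 − 299| = 48.
48 ≤ 180, so the shorter arc is 48°.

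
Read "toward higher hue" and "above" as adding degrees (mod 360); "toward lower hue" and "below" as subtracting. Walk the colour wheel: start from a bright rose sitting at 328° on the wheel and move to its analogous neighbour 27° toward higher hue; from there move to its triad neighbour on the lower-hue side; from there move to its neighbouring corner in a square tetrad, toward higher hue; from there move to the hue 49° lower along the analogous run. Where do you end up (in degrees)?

276°

328 + 27 = 355°   (analog 27° ↑)
355 − 120 = 235°   (triadic ↓)
235 + 90 = 325°   (square ↑)
325 − 49 = 276°   (analog 49° ↓)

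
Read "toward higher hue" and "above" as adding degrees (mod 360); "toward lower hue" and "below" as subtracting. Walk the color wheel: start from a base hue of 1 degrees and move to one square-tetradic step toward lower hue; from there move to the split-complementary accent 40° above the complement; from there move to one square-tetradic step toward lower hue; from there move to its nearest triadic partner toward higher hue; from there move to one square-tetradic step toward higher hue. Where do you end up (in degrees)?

251°

−90° (square ↓): 1 − 90 = -89 → -89 + 360 = 271°
+220° (split-comp 40° ↑): 271 + 220 = 491 → 491 − 360 = 131°
−90° (square ↓): 131 − 90 = 41°
+120° (triadic ↑): 41 + 120 = 161°
+90° (square ↑): 161 + 90 = 251°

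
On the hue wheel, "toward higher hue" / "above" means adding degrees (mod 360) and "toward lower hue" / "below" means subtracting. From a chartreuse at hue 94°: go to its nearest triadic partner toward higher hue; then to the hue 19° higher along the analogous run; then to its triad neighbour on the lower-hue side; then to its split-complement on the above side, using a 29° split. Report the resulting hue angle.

322°

94 + 120 = 214°   (triadic ↑)
214 + 19 = 233°   (analog 19° ↑)
233 − 120 = 113°   (triadic ↓)
113 + 209 = 322°   (split-comp 29° ↑)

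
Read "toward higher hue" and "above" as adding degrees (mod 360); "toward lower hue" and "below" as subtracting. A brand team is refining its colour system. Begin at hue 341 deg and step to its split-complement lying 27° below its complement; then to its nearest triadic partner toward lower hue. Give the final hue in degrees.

14°

+153° (split-comp 27° ↓): 341 + 153 = 494 → 494 − 360 = 134°
−120° (triadic ↓): 134 − 120 = 14°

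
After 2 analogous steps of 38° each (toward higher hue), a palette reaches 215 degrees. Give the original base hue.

2 steps of 38° (toward higher hue) give a net shift of +76°.
Start = end − shift: 215 − 76 = 139°

139°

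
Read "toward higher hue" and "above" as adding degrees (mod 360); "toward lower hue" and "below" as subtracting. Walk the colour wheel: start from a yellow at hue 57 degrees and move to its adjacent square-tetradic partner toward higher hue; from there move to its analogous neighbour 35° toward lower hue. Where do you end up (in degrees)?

+90° (square ↑): 57 + 90 = 147°
−35° (analog 35° ↓): 147 − 35 = 112°

112°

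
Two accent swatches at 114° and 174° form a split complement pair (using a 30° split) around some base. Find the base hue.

The accents sit 30° either side of the complement, so the complement is their short-arc midpoint on the wheel.
Short-arc midpoint of 114° and 174°: 144°.
Base is 180° from the complement: 144 − 180 = -36 → -36 + 360 = 324°

324°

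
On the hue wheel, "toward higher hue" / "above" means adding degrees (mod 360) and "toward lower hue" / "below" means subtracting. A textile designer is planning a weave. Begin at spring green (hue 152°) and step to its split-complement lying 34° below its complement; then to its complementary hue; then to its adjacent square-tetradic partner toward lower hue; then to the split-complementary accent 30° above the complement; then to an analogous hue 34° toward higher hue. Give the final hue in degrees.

+146° (split-comp 34° ↓): 152 + 146 = 298°
+180° (complement): 298 + 180 = 478 → 478 − 360 = 118°
−90° (square ↓): 118 − 90 = 28°
+210° (split-comp 30° ↑): 28 + 210 = 238°
+34° (analog 34° ↑): 238 + 34 = 272°

272°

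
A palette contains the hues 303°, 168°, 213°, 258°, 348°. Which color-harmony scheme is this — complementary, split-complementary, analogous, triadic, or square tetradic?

analogous

Sort the hues: 168°, 213°, 258°, 303°, 348°.
Successive gaps around the wheel: 45°, 45°, 45°, 45°, 180°.
A run of hues at equal small steps (45°) with one large closing gap is an analogous group.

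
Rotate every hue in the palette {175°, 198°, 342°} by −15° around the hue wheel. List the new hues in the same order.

175 − 15 = 160°
198 − 15 = 183°
342 − 15 = 327°

160°, 183°, 327°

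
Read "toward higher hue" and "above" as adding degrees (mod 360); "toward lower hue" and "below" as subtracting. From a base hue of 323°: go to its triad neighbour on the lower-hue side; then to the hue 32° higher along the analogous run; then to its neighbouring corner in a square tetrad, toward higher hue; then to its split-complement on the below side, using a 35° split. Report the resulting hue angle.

110°

323 − 120 = 203°   (triadic ↓)
203 + 32 = 235°   (analog 32° ↑)
235 + 90 = 325°   (square ↑)
325 + 145 = 470 → 470 − 360 = 110°   (split-comp 35° ↓)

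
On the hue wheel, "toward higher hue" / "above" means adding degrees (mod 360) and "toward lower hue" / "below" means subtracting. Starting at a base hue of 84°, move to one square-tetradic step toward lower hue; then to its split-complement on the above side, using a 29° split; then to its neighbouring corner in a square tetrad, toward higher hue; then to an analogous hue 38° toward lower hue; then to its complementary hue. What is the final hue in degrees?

square ↓ −90°: 84 − 90 = -6 → -6 + 360 = 354°
split-comp 29° ↑ +209°: 354 + 209 = 563 → 563 − 360 = 203°
square ↑ +90°: 203 + 90 = 293°
analog 38° ↓ −38°: 293 − 38 = 255°
complement +180°: 255 + 180 = 435 → 435 − 360 = 75°

75°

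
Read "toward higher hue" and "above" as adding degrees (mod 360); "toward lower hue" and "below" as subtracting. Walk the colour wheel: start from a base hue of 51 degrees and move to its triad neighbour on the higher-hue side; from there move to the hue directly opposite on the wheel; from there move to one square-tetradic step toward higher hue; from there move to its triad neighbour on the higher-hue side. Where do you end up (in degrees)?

triadic ↑ +120°: 51 + 120 = 171°
complement +180°: 171 + 180 = 351°
square ↑ +90°: 351 + 90 = 441 → 441 − 360 = 81°
triadic ↑ +120°: 81 + 120 = 201°

201°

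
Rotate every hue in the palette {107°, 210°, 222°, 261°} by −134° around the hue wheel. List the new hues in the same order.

107 − 134 = -27 → -27 + 360 = 333°
210 − 134 = 76°
222 − 134 = 88°
261 − 134 = 127°

333°, 76°, 88°, 127°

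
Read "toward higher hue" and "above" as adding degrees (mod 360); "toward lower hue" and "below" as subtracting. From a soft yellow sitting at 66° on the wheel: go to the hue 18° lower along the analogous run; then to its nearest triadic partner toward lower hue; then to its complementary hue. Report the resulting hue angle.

analog 18° ↓ −18°: 66 − 18 = 48°
triadic ↓ −120°: 48 − 120 = -72 → -72 + 360 = 288°
complement +180°: 288 + 180 = 468 → 468 − 360 = 108°

108°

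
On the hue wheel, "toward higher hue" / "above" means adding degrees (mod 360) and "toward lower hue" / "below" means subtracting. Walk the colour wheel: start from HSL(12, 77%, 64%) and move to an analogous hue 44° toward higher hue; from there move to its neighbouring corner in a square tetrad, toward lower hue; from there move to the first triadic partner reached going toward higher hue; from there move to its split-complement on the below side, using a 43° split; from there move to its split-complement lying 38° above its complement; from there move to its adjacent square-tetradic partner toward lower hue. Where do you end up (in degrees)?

12 + 44 = 56°   (analog 44° ↑)
56 − 90 = -34 → -34 + 360 = 326°   (square ↓)
326 + 120 = 446 → 446 − 360 = 86°   (triadic ↑)
86 + 137 = 223°   (split-comp 43° ↓)
223 + 218 = 441 → 441 − 360 = 81°   (split-comp 38° ↑)
81 − 90 = -9 → -9 + 360 = 351°   (square ↓)

351°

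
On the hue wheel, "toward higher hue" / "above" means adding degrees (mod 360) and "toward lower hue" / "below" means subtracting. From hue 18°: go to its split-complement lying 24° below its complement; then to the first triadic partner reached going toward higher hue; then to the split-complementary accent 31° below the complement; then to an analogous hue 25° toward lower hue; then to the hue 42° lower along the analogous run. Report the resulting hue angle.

16°

split-comp 24° ↓ +156°: 18 + 156 = 174°
triadic ↑ +120°: 174 + 120 = 294°
split-comp 31° ↓ +149°: 294 + 149 = 443 → 443 − 360 = 83°
analog 25° ↓ −25°: 83 − 25 = 58°
analog 42° ↓ −42°: 58 − 42 = 16°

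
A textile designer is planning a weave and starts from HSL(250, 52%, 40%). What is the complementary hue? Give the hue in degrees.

The complement sits 180° across the wheel.
250 + 180 = 430 → 430 − 360 = 70°

70°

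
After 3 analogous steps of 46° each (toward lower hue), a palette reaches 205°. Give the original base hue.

3 steps of 46° (toward lower hue) give a net shift of −138°.
Start = end − shift: 205 + 138 = 343°

343°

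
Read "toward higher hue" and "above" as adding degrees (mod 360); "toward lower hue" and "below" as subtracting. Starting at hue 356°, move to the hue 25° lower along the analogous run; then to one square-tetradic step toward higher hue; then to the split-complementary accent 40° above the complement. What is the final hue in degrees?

281°

356 − 25 = 331°   (analog 25° ↓)
331 + 90 = 421 → 421 − 360 = 61°   (square ↑)
61 + 220 = 281°   (split-comp 40° ↑)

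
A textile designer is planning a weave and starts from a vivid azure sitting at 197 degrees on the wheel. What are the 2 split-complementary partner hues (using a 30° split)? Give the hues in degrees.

Complement of 197 degrees: 197 + 180 = 377 → 377 − 360 = 17°
17 − 30 = -13 → -13 + 360 = 347°
17 + 30 = 47°

347° and 47°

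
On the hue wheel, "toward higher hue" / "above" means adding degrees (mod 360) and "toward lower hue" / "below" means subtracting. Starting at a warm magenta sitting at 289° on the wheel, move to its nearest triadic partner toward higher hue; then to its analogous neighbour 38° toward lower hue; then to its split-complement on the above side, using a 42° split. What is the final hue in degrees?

triadic ↑ +120°: 289 + 120 = 409 → 409 − 360 = 49°
analog 38° ↓ −38°: 49 − 38 = 11°
split-comp 42° ↑ +222°: 11 + 222 = 233°

233°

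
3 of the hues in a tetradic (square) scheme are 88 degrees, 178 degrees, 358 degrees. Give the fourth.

A square tetradic scheme places four hues every 90°.
The full set through 88° is {88°, 178°, 268°, 358°}.
Given {88°, 178°, 358°}, the missing hue is 268°.

268°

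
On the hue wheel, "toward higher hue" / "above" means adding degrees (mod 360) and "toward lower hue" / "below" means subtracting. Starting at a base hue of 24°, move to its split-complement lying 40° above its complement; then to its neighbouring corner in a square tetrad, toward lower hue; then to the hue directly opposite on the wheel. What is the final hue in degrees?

24 + 220 = 244°   (split-comp 40° ↑)
244 − 90 = 154°   (square ↓)
154 + 180 = 334°   (complement)

334°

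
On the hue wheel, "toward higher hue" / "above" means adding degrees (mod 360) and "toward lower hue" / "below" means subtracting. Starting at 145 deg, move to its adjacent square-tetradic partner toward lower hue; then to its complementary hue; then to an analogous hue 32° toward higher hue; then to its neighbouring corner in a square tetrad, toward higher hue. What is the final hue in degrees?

357°

−90° (square ↓): 145 − 90 = 55°
+180° (complement): 55 + 180 = 235°
+32° (analog 32° ↑): 235 + 32 = 267°
+90° (square ↑): 267 + 90 = 357°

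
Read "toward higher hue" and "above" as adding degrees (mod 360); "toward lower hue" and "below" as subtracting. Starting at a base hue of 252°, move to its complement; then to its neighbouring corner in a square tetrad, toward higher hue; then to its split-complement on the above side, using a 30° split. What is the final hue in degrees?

+180° (complement): 252 + 180 = 432 → 432 − 360 = 72°
+90° (square ↑): 72 + 90 = 162°
+210° (split-comp 30° ↑): 162 + 210 = 372 → 372 − 360 = 12°

12°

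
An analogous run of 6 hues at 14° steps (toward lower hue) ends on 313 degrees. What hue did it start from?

23°

5 steps of 14° (toward lower hue) give a net shift of −70°.
Start = end − shift: 313 + 70 = 383 → 383 − 360 = 23°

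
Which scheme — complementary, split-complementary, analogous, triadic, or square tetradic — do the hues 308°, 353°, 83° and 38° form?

Sort the hues: 38°, 83°, 308°, 353°.
Successive gaps around the wheel: 45°, 225°, 45°, 45°.
A run of hues at equal small steps (45°) with one large closing gap is an analogous group.

analogous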